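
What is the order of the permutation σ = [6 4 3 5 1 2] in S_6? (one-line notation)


Cycle decomposition: (1 6 2 4 5)
Cycle lengths: 5
Order = lcm(5) = 5

ord(σ) = 5


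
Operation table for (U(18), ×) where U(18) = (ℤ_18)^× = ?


Elements: {1, 5, 7, 11, 13, 17}
Operation: multiplication mod 18
Entry (a, b) = (a × b) mod 18

Cayley table:
   |  1 |  5 |  7 | 11 | 13 | 17
 1 |  1 |  5 |  7 | 11 | 13 | 17
 5 |  5 |  7 | 17 |  1 | 11 | 13
 7 |  7 | 17 | 13 |  5 |  1 | 11
11 | 11 |  1 |  5 | 13 | 17 |  7
13 | 13 | 11 |  1 | 17 |  7 |  5
17 | 17 | 13 | 11 |  7 |  5 |  1


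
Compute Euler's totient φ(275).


Factor n: 275 = 5^2 × 11
φ(n) = n · ∏(1 - 1/p) over distinct primes p | n
φ(275) = 275 · (1 - 1/5) · (1 - 1/11) = 200

φ(275) = 200


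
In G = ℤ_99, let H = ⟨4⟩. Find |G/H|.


|⟨4⟩| = n / gcd(4, 99) = 99 / 1 = 99
H is normal (ℤ_99 is abelian).
|G/H| = |G| / |H| = 99 / 99 = 1

|G/H| = 1


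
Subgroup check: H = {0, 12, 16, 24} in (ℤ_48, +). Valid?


Subgroup test for H = {0, 12, 16, 24} in (ℤ_48, +):
(1) 0 ∈ H? Yes
(2) Closure: for all a,b ∈ H, (a+b) mod 48 ∈ H? No  [counterexample: 12 + 16 = 28 ∉ H]
(3) Inverses: for all a ∈ H, -a mod 48 ∈ H? No

No, H is not a subgroup of ℤ_48


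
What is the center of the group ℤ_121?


Z(G) = {g ∈ G | gx = xg for all x ∈ G}
ℤ_121 is abelian, so Z(G) = G

Z(ℤ_121) = ℤ_121


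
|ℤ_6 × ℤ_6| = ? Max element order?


|ℤ_6 × ℤ_6| = 6 × 6 = 36
Max element order = lcm(6,6) = 6
Cyclic? No (gcd=6)

|ℤ_6×ℤ_6| = 36, max element order = 6


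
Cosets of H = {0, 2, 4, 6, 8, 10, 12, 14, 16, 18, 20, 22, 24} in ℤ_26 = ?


H = {0, 2, 4, 6, 8, 10, 12, 14, 16, 18, 20, 22, 24}, |H| = 13
Number of cosets = |G|/|H| = 26/13 = 2
0 + H = {0, 2, 4, 6, 8, 10, 12, 14, 16, 18, 20, 22, 24}
1 + H = {1, 3, 5, 7, 9, 11, 13, 15, 17, 19, 21, 23, 25}

Cosets: 0+H={0,2,4,6,8,10,12,14,16,18,20,22,24}; 1+H={1,3,5,7,9,11,13,15,17,19,21,23,25}


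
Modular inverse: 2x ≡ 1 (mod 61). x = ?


Use the extended Euclidean algorithm to write 1 = 2·s + 61·t; then s mod 61 is the inverse.
Euclidean algorithm:
  2 = 0·61 + 2
  61 = 30·2 + 1
  2 = 2·1 + 0
gcd(2,61) = 1
Back-substitution gives: 2·(-30) + 61·(1) = 1
So 2⁻¹ ≡ -30 ≡ 31 (mod 61)
Check: 2 × 31 = 62 ≡ 1 (mod 61) ✓

2⁻¹ ≡ 31 (mod 61)


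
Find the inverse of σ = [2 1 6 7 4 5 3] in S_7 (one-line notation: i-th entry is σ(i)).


To find σ⁻¹, swap domain and range:
σ(1) = 2 → σ⁻¹(2) = 1
σ(2) = 1 → σ⁻¹(1) = 2
σ(3) = 6 → σ⁻¹(6) = 3
σ(4) = 7 → σ⁻¹(7) = 4
σ(5) = 4 → σ⁻¹(4) = 5
σ(6) = 5 → σ⁻¹(5) = 6
σ(7) = 3 → σ⁻¹(3) = 7

σ⁻¹ = [2 1 7 5 6 3 4]


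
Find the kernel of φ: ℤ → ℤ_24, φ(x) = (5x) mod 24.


Kernel = preimage of identity
ker(φ) = {x ∈ ℤ : 5x ≡ 0 (mod 24)}. gcd(5,24) = 1, so 5x ≡ 0 (mod 24) ⟺ x ≡ 0 (mod 24/1 = 24). Hence ker(φ) = 24ℤ

ker(φ) = 24ℤ


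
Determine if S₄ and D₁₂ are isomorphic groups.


Comparing S₄ and D₁₂:
S₄ has trivial center; D₁₂ has center {e, r⁶}

No, S₄ ≇ D₁₂


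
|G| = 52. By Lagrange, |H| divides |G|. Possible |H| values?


Lagrange's theorem: |H| divides |G|
|G| = 52
Divisors of 52: 1, 2, 4, 13, 26, 52

Possible subgroup orders: {1, 2, 4, 13, 26, 52}


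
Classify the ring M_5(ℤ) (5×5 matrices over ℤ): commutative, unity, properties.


Matrix multiplication is non-commutative for n ≥ 2; the identity matrix I is the unity; singular matrices give zero divisors, so not an integral domain
Commutative: No
Integral domain: No
Has unity: Yes

M_5(ℤ) (5×5 matrices over ℤ): Commutative=No, Unity=Yes


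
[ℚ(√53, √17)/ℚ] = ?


[ℚ(√53,√17):ℚ] = [ℚ(√53,√17):ℚ(√53)]·[ℚ(√53):ℚ] = 2·2 = 4

[ℚ(√53, √17)/ℚ] = 4


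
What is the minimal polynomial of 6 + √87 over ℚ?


Let α = 6 + √87. Then α - 6 = √87, so (α - 6)² = 87, giving α² - 12α - 51 = 0. Degree 2 and α ∉ ℚ, so this is the minimal polynomial.

Minimal polynomial: x² - 12x - 51


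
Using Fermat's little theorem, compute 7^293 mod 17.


Fermat's little theorem: if p is prime and gcd(a,p)=1, then a^(p-1) ≡ 1 (mod p)
p = 17 is prime, gcd(7,17) = 1
Reduce exponent: 293 mod 16 = 5
So 7^293 ≡ 7^5 (mod 17)
7^5 mod 17 = 11

7^293 ≡ 11 (mod 17)


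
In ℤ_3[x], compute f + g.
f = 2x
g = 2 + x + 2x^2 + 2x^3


Add coefficients mod 3:
x^0: 0 + 2 = 2 (mod 3)
x^1: 2 + 1 = 0 (mod 3)
x^2: 0 + 2 = 2 (mod 3)
x^3: 0 + 2 = 2 (mod 3)
Result: 2 + 2x^2 + 2x^3

f + g = 2 + 2x^2 + 2x^3


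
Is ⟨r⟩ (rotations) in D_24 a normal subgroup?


H = ⟨r⟩ (rotations) in D_24
The rotation subgroup ⟨r⟩ has index 2 in D_24, so it is normal

Yes, normal subgroup


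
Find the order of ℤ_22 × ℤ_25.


|A × B| = |A| · |B|
|ℤ_22 × ℤ_25| = 22 × 25 = 550

|ℤ_22 × ℤ_25| = 550


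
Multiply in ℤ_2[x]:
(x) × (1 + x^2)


Expand and collect like terms; reduce coefficients mod 2:
x^0: 0·1 = 0 ≡ 0 (mod 2)
x^1: 0·0 + 1·1 = 1 ≡ 1 (mod 2)
x^2: 0·1 + 1·0 = 0 ≡ 0 (mod 2)
x^3: 1·1 = 1 ≡ 1 (mod 2)
Result: x + x^3

f · g = x + x^3


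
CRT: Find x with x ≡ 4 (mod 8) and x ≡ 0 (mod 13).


m₁ = 8, m₂ = 13, gcd = 1, so CRT applies. M = m₁·m₂ = 104
Let M₁ = M/m₁ = 13, M₂ = M/m₂ = 8
Find y₁ ≡ M₁⁻¹ (mod m₁): 13⁻¹ ≡ 5 (mod 8)
Find y₂ ≡ M₂⁻¹ (mod m₂): 8⁻¹ ≡ 5 (mod 13)
x = a₁·M₁·y₁ + a₂·M₂·y₂ = 4·13·5 + 0·8·5 = 260
Reduce mod 104: x ≡ 52
Check: 52 mod 8 = 4 ✓, 52 mod 13 = 0 ✓

x ≡ 52 (mod 104)


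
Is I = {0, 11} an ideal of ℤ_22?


Check ideal conditions for I = {0, 11} in ℤ_22:
(1) I is an additive subgroup? Yes
(2) For r ∈ ℤ_22 and a ∈ I: r·a ∈ I? Yes

Yes, I is an ideal of ℤ_22


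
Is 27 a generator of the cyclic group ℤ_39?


g generates ℤ_n iff gcd(g, n) = 1
gcd(27, 39) = 3
Since gcd = 3 ≠ 1, ⟨27⟩ has order 13 < 39, so 27 is not a generator.

No, 27 does not generate ℤ_39


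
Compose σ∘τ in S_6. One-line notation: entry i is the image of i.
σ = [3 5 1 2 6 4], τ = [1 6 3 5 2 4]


σ∘τ: apply τ first, then σ
1 →τ 1 →σ 3
2 →τ 6 →σ 4
3 →τ 3 →σ 1
4 →τ 5 →σ 6
5 →τ 2 →σ 5
6 →τ 4 →σ 2

σ∘τ = [3 4 1 6 5 2]


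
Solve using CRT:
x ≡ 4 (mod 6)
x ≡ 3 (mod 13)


m₁ = 6, m₂ = 13, gcd = 1, so CRT applies. M = m₁·m₂ = 78
Let M₁ = M/m₁ = 13, M₂ = M/m₂ = 6
Find y₁ ≡ M₁⁻¹ (mod m₁): 13⁻¹ ≡ 1 (mod 6)
Find y₂ ≡ M₂⁻¹ (mod m₂): 6⁻¹ ≡ 11 (mod 13)
x = a₁·M₁·y₁ + a₂·M₂·y₂ = 4·13·1 + 3·6·11 = 250
Reduce mod 78: x ≡ 16
Check: 16 mod 6 = 4 ✓, 16 mod 13 = 3 ✓

x ≡ 16 (mod 78)


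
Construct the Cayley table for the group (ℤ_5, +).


Elements: {0, 1, 2, 3, 4}
Operation: addition mod 5
Entry (a, b) = (a + b) mod 5

Cayley table:
  | 0 | 1 | 2 | 3 | 4
0 | 0 | 1 | 2 | 3 | 4
1 | 1 | 2 | 3 | 4 | 0
2 | 2 | 3 | 4 | 0 | 1
3 | 3 | 4 | 0 | 1 | 2
4 | 4 | 0 | 1 | 2 | 3


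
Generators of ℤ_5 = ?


g generates ℤ_n iff gcd(g,n) = 1
Checking each g ∈ {1,...,4}:
gcd(1,5) = 1
gcd(2,5) = 1
gcd(3,5) = 1
gcd(4,5) = 1
Generators: {1, 2, 3, 4}
Number of generators = φ(5) = 4

Generators of ℤ_5 = {1, 2, 3, 4}


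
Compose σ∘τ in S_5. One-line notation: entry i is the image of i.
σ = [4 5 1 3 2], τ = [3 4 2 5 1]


σ∘τ: apply τ first, then σ
1 →τ 3 →σ 1
2 →τ 4 →σ 3
3 →τ 2 →σ 5
4 →τ 5 →σ 2
5 →τ 1 →σ 4

σ∘τ = [1 3 5 2 4]


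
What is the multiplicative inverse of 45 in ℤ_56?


Use the extended Euclidean algorithm to write 1 = 45·s + 56·t; then s mod 56 is the inverse.
Euclidean algorithm:
  45 = 0·56 + 45
  56 = 1·45 + 11
  45 = 4·11 + 1
  11 = 11·1 + 0
gcd(45,56) = 1
Back-substitution gives: 45·(5) + 56·(-4) = 1
So 45⁻¹ ≡ 5 ≡ 5 (mod 56)
Check: 45 × 5 = 225 ≡ 1 (mod 56) ✓

45⁻¹ ≡ 5 (mod 56)


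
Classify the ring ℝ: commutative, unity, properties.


ℝ is a field: commutative, has unity, every nonzero element is a unit (hence an integral domain)
Commutative: Yes
Integral domain: Yes
Has unity: Yes

ℝ: Commutative=Yes, Unity=Yes


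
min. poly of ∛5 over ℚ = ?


∛5 satisfies x³ - 5 = 0, irreducible over ℚ (no rational root; 5 is not a perfect cube)

Minimal polynomial: x³ - 5


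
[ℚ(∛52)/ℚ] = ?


∛52 has minimal polynomial x³ - 52 (irreducible over ℚ since 52 is not a perfect cube)

[ℚ(∛52)/ℚ] = 3


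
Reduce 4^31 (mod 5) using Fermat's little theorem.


Fermat's little theorem: if p is prime and gcd(a,p)=1, then a^(p-1) ≡ 1 (mod p)
p = 5 is prime, gcd(4,5) = 1
Reduce exponent: 31 mod 4 = 3
So 4^31 ≡ 4^3 (mod 5)
4^3 mod 5 = 4

4^31 ≡ 4 (mod 5)


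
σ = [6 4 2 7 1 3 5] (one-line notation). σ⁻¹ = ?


To find σ⁻¹, swap domain and range:
σ(1) = 6 → σ⁻¹(6) = 1
σ(2) = 4 → σ⁻¹(4) = 2
σ(3) = 2 → σ⁻¹(2) = 3
σ(4) = 7 → σ⁻¹(7) = 4
σ(5) = 1 → σ⁻¹(1) = 5
σ(6) = 3 → σ⁻¹(3) = 6
σ(7) = 5 → σ⁻¹(5) = 7

σ⁻¹ = [5 3 6 2 7 1 4]


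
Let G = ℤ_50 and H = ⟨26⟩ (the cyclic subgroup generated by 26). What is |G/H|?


|⟨26⟩| = n / gcd(26, 50) = 50 / 2 = 25
H is normal (ℤ_50 is abelian).
|G/H| = |G| / |H| = 50 / 25 = 2

|G/H| = 2


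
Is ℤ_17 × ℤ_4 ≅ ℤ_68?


Comparing ℤ_17 × ℤ_4 and ℤ_68:
gcd(17,4) = 1, so ℤ_17 × ℤ_4 ≅ ℤ_68 (CRT)

Yes, ℤ_17 × ℤ_4 ≅ ℤ_68


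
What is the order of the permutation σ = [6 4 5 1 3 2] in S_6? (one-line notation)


Cycle decomposition: (1 6 2 4) (3 5)
Cycle lengths: 4, 2
Order = lcm(4, 2) = 4

ord(σ) = 4


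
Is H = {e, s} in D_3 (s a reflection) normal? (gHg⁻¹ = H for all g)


H = {e, s} in D_3 (s a reflection)
r·s·r⁻¹ = sr⁻² ≠ s for n ≥ 3, so {e, s} is not closed under conjugation

No, not a normal subgroup


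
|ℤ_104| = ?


ℤ_n has n elements.

|ℤ_104| = 104


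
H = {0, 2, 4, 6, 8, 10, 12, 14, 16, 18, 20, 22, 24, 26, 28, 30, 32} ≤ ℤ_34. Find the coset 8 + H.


8 + H = {8 + h (mod 34) : h ∈ H}
8+0=8, 8+2=10, 8+4=12, 8+6=14, 8+8=16, 8+10=18, 8+12=20, 8+14=22, 8+16=24, 8+18=26, 8+20=28, 8+22=30, 8+24=32, 8+26=0, 8+28=2, 8+30=4, 8+32=6
8 + H = {0, 2, 4, 6, 8, 10, 12, 14, 16, 18, 20, 22, 24, 26, 28, 30, 32} = 0 + H

8 + H = {0, 2, 4, 6, 8, 10, 12, 14, 16, 18, 20, 22, 24, 26, 28, 30, 32}


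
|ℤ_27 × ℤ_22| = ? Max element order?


|ℤ_27 × ℤ_22| = 27 × 22 = 594
Max element order = lcm(27,22) = 594
Cyclic? Yes (gcd=1)

|ℤ_27×ℤ_22| = 594, max element order = 594


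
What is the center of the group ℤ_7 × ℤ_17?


Z(G) = {g ∈ G | gx = xg for all x ∈ G}
Direct product of abelian groups is abelian, so Z(G) = G

Z(ℤ_7 × ℤ_17) = ℤ_7 × ℤ_17


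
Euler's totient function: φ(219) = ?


Factor n: 219 = 3 × 73
φ(n) = n · ∏(1 - 1/p) over distinct primes p | n
φ(219) = 219 · (1 - 1/3) · (1 - 1/73) = 144

φ(219) = 144


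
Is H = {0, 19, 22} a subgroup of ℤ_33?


Subgroup test for H = {0, 19, 22} in (ℤ_33, +):
(1) 0 ∈ H? Yes
(2) Closure: for all a,b ∈ H, (a+b) mod 33 ∈ H? No  [counterexample: 19 + 19 = 5 ∉ H]
(3) Inverses: for all a ∈ H, -a mod 33 ∈ H? No

No, H is not a subgroup of ℤ_33


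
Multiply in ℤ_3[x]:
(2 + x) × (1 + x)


Expand and collect like terms; reduce coefficients mod 3:
x^0: 2·1 = 2 ≡ 2 (mod 3)
x^1: 2·1 + 1·1 = 3 ≡ 0 (mod 3)
x^2: 1·1 = 1 ≡ 1 (mod 3)
Result: 2 + x^2

f · g = 2 + x^2


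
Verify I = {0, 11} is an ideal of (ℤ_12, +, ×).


Check ideal conditions for I = {0, 11} in ℤ_12:
(1) I is an additive subgroup? No
(2) For r ∈ ℤ_12 and a ∈ I: r·a ∈ I? No  [counterexample: r=2, a=11, r·a mod 12 = 10 ∉ I]

No, I is not an ideal of ℤ_12


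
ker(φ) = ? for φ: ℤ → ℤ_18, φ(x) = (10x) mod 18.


Kernel = preimage of identity
ker(φ) = {x ∈ ℤ : 10x ≡ 0 (mod 18)}. gcd(10,18) = 2, so 10x ≡ 0 (mod 18) ⟺ x ≡ 0 (mod 18/2 = 9). Hence ker(φ) = 9ℤ

ker(φ) = 9ℤ


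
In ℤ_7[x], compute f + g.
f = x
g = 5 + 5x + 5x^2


Add coefficients mod 7:
x^0: 0 + 5 = 5 (mod 7)
x^1: 1 + 5 = 6 (mod 7)
x^2: 0 + 5 = 5 (mod 7)
Result: 5 + 6x + 5x^2

f + g = 5 + 6x + 5x^2


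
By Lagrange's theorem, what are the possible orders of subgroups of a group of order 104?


Lagrange's theorem: |H| divides |G|
|G| = 104
Divisors of 104: 1, 2, 4, 8, 13, 26, 52, 104

Possible subgroup orders: {1, 2, 4, 8, 13, 26, 52, 104}


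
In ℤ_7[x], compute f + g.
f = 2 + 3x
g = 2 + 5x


Add coefficients mod 7:
x^0: 2 + 2 = 4 (mod 7)
x^1: 3 + 5 = 1 (mod 7)
Result: 4 + x

f + g = 4 + x


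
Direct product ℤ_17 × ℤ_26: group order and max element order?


|ℤ_17 × ℤ_26| = 17 × 26 = 442
Max element order = lcm(17,26) = 442
Cyclic? Yes (gcd=1)

|ℤ_17×ℤ_26| = 442, max element order = 442


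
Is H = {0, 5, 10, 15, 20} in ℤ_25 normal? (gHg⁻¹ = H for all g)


H = {0, 5, 10, 15, 20} in ℤ_25
ℤ_25 is abelian; every subgroup of an abelian group is normal

Yes, normal subgroup


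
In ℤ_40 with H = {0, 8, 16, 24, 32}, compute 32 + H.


32 + H = {32 + h (mod 40) : h ∈ H}
32+0=32, 32+8=0, 32+16=8, 32+24=16, 32+32=24
32 + H = {0, 8, 16, 24, 32} = 0 + H

32 + H = {0, 8, 16, 24, 32}


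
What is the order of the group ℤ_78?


ℤ_n has n elements.

|ℤ_78| = 78


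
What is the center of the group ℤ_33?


Z(G) = {g ∈ G | gx = xg for all x ∈ G}
ℤ_33 is abelian, so Z(G) = G

Z(ℤ_33) = ℤ_33


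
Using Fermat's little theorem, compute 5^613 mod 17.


Fermat's little theorem: if p is prime and gcd(a,p)=1, then a^(p-1) ≡ 1 (mod p)
p = 17 is prime, gcd(5,17) = 1
Reduce exponent: 613 mod 16 = 5
So 5^613 ≡ 5^5 (mod 17)
5^5 mod 17 = 14

5^613 ≡ 14 (mod 17)


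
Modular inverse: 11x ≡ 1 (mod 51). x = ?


Use the extended Euclidean algorithm to write 1 = 11·s + 51·t; then s mod 51 is the inverse.
Euclidean algorithm:
  11 = 0·51 + 11
  51 = 4·11 + 7
  11 = 1·7 + 4
  7 = 1·4 + 3
  4 = 1·3 + 1
  3 = 3·1 + 0
gcd(11,51) = 1
Back-substitution gives: 11·(14) + 51·(-3) = 1
So 11⁻¹ ≡ 14 ≡ 14 (mod 51)
Check: 11 × 14 = 154 ≡ 1 (mod 51) ✓

11⁻¹ ≡ 14 (mod 51)


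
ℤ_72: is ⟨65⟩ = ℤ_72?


g generates ℤ_n iff gcd(g, n) = 1
gcd(65, 72) = 1
Since gcd = 1, 65 is a generator.

Yes, 65 generates ℤ_72


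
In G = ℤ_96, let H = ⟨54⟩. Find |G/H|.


|⟨54⟩| = n / gcd(54, 96) = 96 / 6 = 16
H is normal (ℤ_96 is abelian).
|G/H| = |G| / |H| = 96 / 16 = 6

|G/H| = 6


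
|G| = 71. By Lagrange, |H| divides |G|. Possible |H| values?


Lagrange's theorem: |H| divides |G|
|G| = 71
Divisors of 71: 1, 71

Possible subgroup orders: {1, 71}


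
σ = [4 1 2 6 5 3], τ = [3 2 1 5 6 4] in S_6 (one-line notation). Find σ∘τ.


σ∘τ: apply τ first, then σ
1 →τ 3 →σ 2
2 →τ 2 →σ 1
3 →τ 1 →σ 4
4 →τ 5 →σ 5
5 →τ 6 →σ 3
6 →τ 4 →σ 6

σ∘τ = [2 1 4 5 3 6]


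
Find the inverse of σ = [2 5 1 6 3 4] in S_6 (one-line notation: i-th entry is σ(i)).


To find σ⁻¹, swap domain and range:
σ(1) = 2 → σ⁻¹(2) = 1
σ(2) = 5 → σ⁻¹(5) = 2
σ(3) = 1 → σ⁻¹(1) = 3
σ(4) = 6 → σ⁻¹(6) = 4
σ(5) = 3 → σ⁻¹(3) = 5
σ(6) = 4 → σ⁻¹(4) = 6

σ⁻¹ = [3 1 5 6 2 4]


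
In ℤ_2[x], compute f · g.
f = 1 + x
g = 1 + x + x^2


Expand and collect like terms; reduce coefficients mod 2:
x^0: 1·1 = 1 ≡ 1 (mod 2)
x^1: 1·1 + 1·1 = 2 ≡ 0 (mod 2)
x^2: 1·1 + 1·1 = 2 ≡ 0 (mod 2)
x^3: 1·1 = 1 ≡ 1 (mod 2)
Result: 1 + x^3

f · g = 1 + x^3


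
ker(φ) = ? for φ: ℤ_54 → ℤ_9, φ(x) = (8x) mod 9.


Kernel = preimage of identity
ker(φ) = {x ∈ ℤ_54 : 8x ≡ 0 (mod 9)}. Since 9 | 54, φ is well-defined. The kernel is the cyclic subgroup ⟨9⟩ of ℤ_54 (order 6), i.e. {0, 9, 18, 27, 36, 45}

ker(φ) = {0, 9, 18, 27, 36, 45}


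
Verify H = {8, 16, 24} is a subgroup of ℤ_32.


Subgroup test for H = {8, 16, 24} in (ℤ_32, +):
(1) 0 ∈ H? No
(2) Closure: for all a,b ∈ H, (a+b) mod 32 ∈ H? No  [counterexample: 8 + 24 = 0 ∉ H]
(3) Inverses: for all a ∈ H, -a mod 32 ∈ H? Yes

No, H is not a subgroup of ℤ_32


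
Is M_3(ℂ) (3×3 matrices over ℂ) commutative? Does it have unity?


Matrix multiplication is non-commutative for n ≥ 2; the identity matrix I is the unity; singular matrices give zero divisors, so not an integral domain
Commutative: No
Integral domain: No
Has unity: Yes

M_3(ℂ) (3×3 matrices over ℂ): Commutative=No, Unity=Yes


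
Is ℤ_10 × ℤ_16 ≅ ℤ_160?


Comparing ℤ_10 × ℤ_16 and ℤ_160:
gcd(10,16) = 2 ≠ 1. Max element order in ℤ_10×ℤ_16 is lcm(10,16) = 80 < 160, so it has no element of order 160

No, ℤ_10 × ℤ_16 ≇ ℤ_160


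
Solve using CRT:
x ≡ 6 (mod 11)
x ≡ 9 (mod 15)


m₁ = 11, m₂ = 15, gcd = 1, so CRT applies. M = m₁·m₂ = 165
Let M₁ = M/m₁ = 15, M₂ = M/m₂ = 11
Find y₁ ≡ M₁⁻¹ (mod m₁): 15⁻¹ ≡ 3 (mod 11)
Find y₂ ≡ M₂⁻¹ (mod m₂): 11⁻¹ ≡ 11 (mod 15)
x = a₁·M₁·y₁ + a₂·M₂·y₂ = 6·15·3 + 9·11·11 = 1359
Reduce mod 165: x ≡ 39
Check: 39 mod 11 = 6 ✓, 39 mod 15 = 9 ✓

x ≡ 39 (mod 165)


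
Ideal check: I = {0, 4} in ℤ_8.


Check ideal conditions for I = {0, 4} in ℤ_8:
(1) I is an additive subgroup? Yes
(2) For r ∈ ℤ_8 and a ∈ I: r·a ∈ I? Yes

Yes, I is an ideal of ℤ_8


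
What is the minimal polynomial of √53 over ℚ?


√53 satisfies x² - 53 = 0, irreducible over ℚ since 53 is squarefree

Minimal polynomial: x² - 53


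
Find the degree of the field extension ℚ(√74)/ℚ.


√74 has minimal polynomial x² - 74 (irreducible over ℚ since 74 is squarefree)

[ℚ(√74)/ℚ] = 2


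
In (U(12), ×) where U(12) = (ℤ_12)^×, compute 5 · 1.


Operation: multiplication mod 12
5 · 1 = (a × b) mod 12 with a = 5, b = 1

5 · 1 = 5


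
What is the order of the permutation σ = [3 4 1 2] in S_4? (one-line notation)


Cycle decomposition: (1 3) (2 4)
Cycle lengths: 2, 2
Order = lcm(2, 2) = 2

ord(σ) = 2


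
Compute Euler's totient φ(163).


Factor n: 163 = 163
φ(n) = n · ∏(1 - 1/p) over distinct primes p | n
φ(163) = 163 · (1 - 1/163) = 162

φ(163) = 162


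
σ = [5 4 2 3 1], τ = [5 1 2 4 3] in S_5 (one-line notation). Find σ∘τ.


σ∘τ: apply τ first, then σ
1 →τ 5 →σ 1
2 →τ 1 →σ 5
3 →τ 2 →σ 4
4 →τ 4 →σ 3
5 →τ 3 →σ 2

σ∘τ = [1 5 4 3 2]


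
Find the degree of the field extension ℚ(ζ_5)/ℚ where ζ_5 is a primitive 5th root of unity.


[ℚ(ζ_n):ℚ] = deg Φ_n(x) = φ(n). Here φ(5) = 4

[ℚ(ζ_5)/ℚ where ζ_5 is a primitive 5th root of unity] = 4


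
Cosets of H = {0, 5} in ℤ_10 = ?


H = {0, 5}, |H| = 2
Number of cosets = |G|/|H| = 10/2 = 5
0 + H = {0, 5}
1 + H = {1, 6}
2 + H = {2, 7}
3 + H = {3, 8}
4 + H = {4, 9}

Cosets: 0+H={0,5}; 1+H={1,6}; 2+H={2,7}; 3+H={3,8}; 4+H={4,9}


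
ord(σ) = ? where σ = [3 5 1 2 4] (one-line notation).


Cycle decomposition: (1 3) (2 5 4)
Cycle lengths: 2, 3
Order = lcm(2, 3) = 6

ord(σ) = 6


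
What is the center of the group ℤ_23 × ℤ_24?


Z(G) = {g ∈ G | gx = xg for all x ∈ G}
Direct product of abelian groups is abelian, so Z(G) = G

Z(ℤ_23 × ℤ_24) = ℤ_23 × ℤ_24


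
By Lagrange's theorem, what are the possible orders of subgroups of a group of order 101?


Lagrange's theorem: |H| divides |G|
|G| = 101
Divisors of 101: 1, 101

Possible subgroup orders: {1, 101}


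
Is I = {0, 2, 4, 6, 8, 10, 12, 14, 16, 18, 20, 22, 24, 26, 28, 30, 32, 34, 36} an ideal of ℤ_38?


Check ideal conditions for I = {0, 2, 4, 6, 8, 10, 12, 14, 16, 18, 20, 22, 24, 26, 28, 30, 32, 34, 36} in ℤ_38:
(1) I is an additive subgroup? Yes
(2) For r ∈ ℤ_38 and a ∈ I: r·a ∈ I? Yes

Yes, I is an ideal of ℤ_38


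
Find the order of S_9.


|S_n| = n! (number of permutations of n symbols)
|S_9| = 9! = 362880

|S_9| = 362880


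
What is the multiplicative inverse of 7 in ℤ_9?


Use the extended Euclidean algorithm to write 1 = 7·s + 9·t; then s mod 9 is the inverse.
Euclidean algorithm:
  7 = 0·9 + 7
  9 = 1·7 + 2
  7 = 3·2 + 1
  2 = 2·1 + 0
gcd(7,9) = 1
Back-substitution gives: 7·(4) + 9·(-3) = 1
So 7⁻¹ ≡ 4 ≡ 4 (mod 9)
Check: 7 × 4 = 28 ≡ 1 (mod 9) ✓

7⁻¹ ≡ 4 (mod 9)


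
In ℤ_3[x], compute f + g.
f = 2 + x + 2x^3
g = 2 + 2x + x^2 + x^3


Add coefficients mod 3:
x^0: 2 + 2 = 1 (mod 3)
x^1: 1 + 2 = 0 (mod 3)
x^2: 0 + 1 = 1 (mod 3)
x^3: 2 + 1 = 0 (mod 3)
Result: 1 + x^2

f + g = 1 + x^2


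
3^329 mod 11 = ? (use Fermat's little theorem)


Fermat's little theorem: if p is prime and gcd(a,p)=1, then a^(p-1) ≡ 1 (mod p)
p = 11 is prime, gcd(3,11) = 1
Reduce exponent: 329 mod 10 = 9
So 3^329 ≡ 3^9 (mod 11)
3^9 mod 11 = 4

3^329 ≡ 4 (mod 11)


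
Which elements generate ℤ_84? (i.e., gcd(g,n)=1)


g generates ℤ_n iff gcd(g,n) = 1
Prime factors of 84: 2, 3, 7
Generators are g ∈ {1,...,83} not divisible by any of these primes.
Generators: {1, 5, 11, 13, 17, 19, 23, 25, 29, 31, 37, 41, 43, 47, 53, 55, 59, 61, 65, 67, 71, 73, 79, 83}
Number of generators = φ(84) = 24

Generators of ℤ_84 = {1, 5, 11, 13, 17, 19, 23, 25, 29, 31, 37, 41, 43, 47, 53, 55, 59, 61, 65, 67, 71, 73, 79, 83}


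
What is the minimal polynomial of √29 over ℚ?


√29 satisfies x² - 29 = 0, irreducible over ℚ since 29 is squarefree

Minimal polynomial: x² - 29


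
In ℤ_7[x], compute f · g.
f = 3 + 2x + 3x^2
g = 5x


Expand and collect like terms; reduce coefficients mod 7:
x^0: 3·0 = 0 ≡ 0 (mod 7)
x^1: 3·5 + 2·0 = 15 ≡ 1 (mod 7)
x^2: 2·5 + 3·0 = 10 ≡ 3 (mod 7)
x^3: 3·5 = 15 ≡ 1 (mod 7)
Result: x + 3x^2 + x^3

f · g = x + 3x^2 + x^3


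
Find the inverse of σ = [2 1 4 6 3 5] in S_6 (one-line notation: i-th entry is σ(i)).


To find σ⁻¹, swap domain and range:
σ(1) = 2 → σ⁻¹(2) = 1
σ(2) = 1 → σ⁻¹(1) = 2
σ(3) = 4 → σ⁻¹(4) = 3
σ(4) = 6 → σ⁻¹(6) = 4
σ(5) = 3 → σ⁻¹(3) = 5
σ(6) = 5 → σ⁻¹(5) = 6

σ⁻¹ = [2 1 5 3 6 4]


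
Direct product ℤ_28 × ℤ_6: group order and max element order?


|ℤ_28 × ℤ_6| = 28 × 6 = 168
Max element order = lcm(28,6) = 84
Cyclic? No (gcd=2)

|ℤ_28×ℤ_6| = 168, max element order = 84


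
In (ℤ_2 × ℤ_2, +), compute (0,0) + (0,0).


Operation: componentwise addition mod (2, 2)
(0,0) + (0,0) = ((a₁+b₁) mod 2, (a₂+b₂) mod 2) with a = (0,0), b = (0,0)

(0,0) + (0,0) = (0,0)


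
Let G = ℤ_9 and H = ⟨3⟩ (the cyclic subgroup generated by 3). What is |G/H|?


|⟨3⟩| = n / gcd(3, 9) = 9 / 3 = 3
H is normal (ℤ_9 is abelian).
|G/H| = |G| / |H| = 9 / 3 = 3

|G/H| = 3


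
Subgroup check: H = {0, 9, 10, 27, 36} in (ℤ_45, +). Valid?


Subgroup test for H = {0, 9, 10, 27, 36} in (ℤ_45, +):
(1) 0 ∈ H? Yes
(2) Closure: for all a,b ∈ H, (a+b) mod 45 ∈ H? No  [counterexample: 9 + 9 = 18 ∉ H]
(3) Inverses: for all a ∈ H, -a mod 45 ∈ H? No

No, H is not a subgroup of ℤ_45


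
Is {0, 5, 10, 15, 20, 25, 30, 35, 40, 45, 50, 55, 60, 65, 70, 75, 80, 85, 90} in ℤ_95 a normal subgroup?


H = {0, 5, 10, 15, 20, 25, 30, 35, 40, 45, 50, 55, 60, 65, 70, 75, 80, 85, 90} in ℤ_95
ℤ_95 is abelian; every subgroup of an abelian group is normal

Yes, normal subgroup


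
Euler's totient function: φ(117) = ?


Factor n: 117 = 3^2 × 13
φ(n) = n · ∏(1 - 1/p) over distinct primes p | n
φ(117) = 117 · (1 - 1/3) · (1 - 1/13) = 72

φ(117) = 72


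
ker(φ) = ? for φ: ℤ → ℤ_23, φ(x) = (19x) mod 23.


Kernel = preimage of identity
ker(φ) = {x ∈ ℤ : 19x ≡ 0 (mod 23)}. gcd(19,23) = 1, so 19x ≡ 0 (mod 23) ⟺ x ≡ 0 (mod 23/1 = 23). Hence ker(φ) = 23ℤ

ker(φ) = 23ℤ


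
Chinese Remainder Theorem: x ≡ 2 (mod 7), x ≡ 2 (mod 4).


m₁ = 7, m₂ = 4, gcd = 1, so CRT applies. M = m₁·m₂ = 28
Let M₁ = M/m₁ = 4, M₂ = M/m₂ = 7
Find y₁ ≡ M₁⁻¹ (mod m₁): 4⁻¹ ≡ 2 (mod 7)
Find y₂ ≡ M₂⁻¹ (mod m₂): 7⁻¹ ≡ 3 (mod 4)
x = a₁·M₁·y₁ + a₂·M₂·y₂ = 2·4·2 + 2·7·3 = 58
Reduce mod 28: x ≡ 2
Check: 2 mod 7 = 2 ✓, 2 mod 4 = 2 ✓

x ≡ 2 (mod 28)


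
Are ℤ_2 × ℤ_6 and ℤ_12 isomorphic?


Comparing ℤ_2 × ℤ_6 and ℤ_12:
gcd(2,6) = 2 ≠ 1. Max element order in ℤ_2×ℤ_6 is lcm(2,6) = 6 < 12, so it has no element of order 12

No, ℤ_2 × ℤ_6 ≇ ℤ_12


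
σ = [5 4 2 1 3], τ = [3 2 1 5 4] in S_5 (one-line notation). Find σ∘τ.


σ∘τ: apply τ first, then σ
1 →τ 3 →σ 2
2 →τ 2 →σ 4
3 →τ 1 →σ 5
4 →τ 5 →σ 3
5 →τ 4 →σ 1

σ∘τ = [2 4 5 3 1]


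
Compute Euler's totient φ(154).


Factor n: 154 = 2 × 7 × 11
φ(n) = n · ∏(1 - 1/p) over distinct primes p | n
φ(154) = 154 · (1 - 1/2) · (1 - 1/7) · (1 - 1/11) = 60

φ(154) = 60


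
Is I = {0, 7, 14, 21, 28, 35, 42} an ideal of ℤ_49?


Check ideal conditions for I = {0, 7, 14, 21, 28, 35, 42} in ℤ_49:
(1) I is an additive subgroup? Yes
(2) For r ∈ ℤ_49 and a ∈ I: r·a ∈ I? Yes

Yes, I is an ideal of ℤ_49


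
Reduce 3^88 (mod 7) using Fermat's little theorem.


Fermat's little theorem: if p is prime and gcd(a,p)=1, then a^(p-1) ≡ 1 (mod p)
p = 7 is prime, gcd(3,7) = 1
Reduce exponent: 88 mod 6 = 4
So 3^88 ≡ 3^4 (mod 7)
3^4 mod 7 = 4

3^88 ≡ 4 (mod 7)


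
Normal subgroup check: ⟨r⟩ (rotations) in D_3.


H = ⟨r⟩ (rotations) in D_3
The rotation subgroup ⟨r⟩ has index 2 in D_3, so it is normal

Yes, normal subgroup


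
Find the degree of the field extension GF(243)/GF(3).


GF(243) = GF(3^5), so the extension degree is 5

[GF(243)/GF(3)] = 5


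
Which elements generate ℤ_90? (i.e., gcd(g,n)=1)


g generates ℤ_n iff gcd(g,n) = 1
Prime factors of 90: 2, 3, 5
Generators are g ∈ {1,...,89} not divisible by any of these primes.
Generators: {1, 7, 11, 13, 17, 19, 23, 29, 31, 37, 41, 43, 47, 49, 53, 59, 61, 67, 71, 73, 77, 79, 83, 89}
Number of generators = φ(90) = 24

Generators of ℤ_90 = {1, 7, 11, 13, 17, 19, 23, 29, 31, 37, 41, 43, 47, 49, 53, 59, 61, 67, 71, 73, 77, 79, 83, 89}


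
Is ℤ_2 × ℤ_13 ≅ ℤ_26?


Comparing ℤ_2 × ℤ_13 and ℤ_26:
gcd(2,13) = 1, so ℤ_2 × ℤ_13 ≅ ℤ_26 (CRT)

Yes, ℤ_2 × ℤ_13 ≅ ℤ_26


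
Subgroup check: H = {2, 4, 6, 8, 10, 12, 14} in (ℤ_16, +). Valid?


Subgroup test for H = {2, 4, 6, 8, 10, 12, 14} in (ℤ_16, +):
(1) 0 ∈ H? No
(2) Closure: for all a,b ∈ H, (a+b) mod 16 ∈ H? No  [counterexample: 2 + 14 = 0 ∉ H]
(3) Inverses: for all a ∈ H, -a mod 16 ∈ H? Yes

No, H is not a subgroup of ℤ_16


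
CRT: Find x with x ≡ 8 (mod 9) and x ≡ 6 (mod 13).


m₁ = 9, m₂ = 13, gcd = 1, so CRT applies. M = m₁·m₂ = 117
Let M₁ = M/m₁ = 13, M₂ = M/m₂ = 9
Find y₁ ≡ M₁⁻¹ (mod m₁): 13⁻¹ ≡ 7 (mod 9)
Find y₂ ≡ M₂⁻¹ (mod m₂): 9⁻¹ ≡ 3 (mod 13)
x = a₁·M₁·y₁ + a₂·M₂·y₂ = 8·13·7 + 6·9·3 = 890
Reduce mod 117: x ≡ 71
Check: 71 mod 9 = 8 ✓, 71 mod 13 = 6 ✓

x ≡ 71 (mod 117)


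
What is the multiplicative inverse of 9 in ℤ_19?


Use the extended Euclidean algorithm to write 1 = 9·s + 19·t; then s mod 19 is the inverse.
Euclidean algorithm:
  9 = 0·19 + 9
  19 = 2·9 + 1
  9 = 9·1 + 0
gcd(9,19) = 1
Back-substitution gives: 9·(-2) + 19·(1) = 1
So 9⁻¹ ≡ -2 ≡ 17 (mod 19)
Check: 9 × 17 = 153 ≡ 1 (mod 19) ✓

9⁻¹ ≡ 17 (mod 19)


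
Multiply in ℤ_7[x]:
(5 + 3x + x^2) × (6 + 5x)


Expand and collect like terms; reduce coefficients mod 7:
x^0: 5·6 = 30 ≡ 2 (mod 7)
x^1: 5·5 + 3·6 = 43 ≡ 1 (mod 7)
x^2: 3·5 + 1·6 = 21 ≡ 0 (mod 7)
x^3: 1·5 = 5 ≡ 5 (mod 7)
Result: 2 + x + 5x^3

f · g = 2 + x + 5x^3


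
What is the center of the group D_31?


Z(G) = {g ∈ G | gx = xg for all x ∈ G}
For odd n, Z(D_n) = {e}: no nontrivial rotation commutes with all reflections

Z(D_31) = {e}


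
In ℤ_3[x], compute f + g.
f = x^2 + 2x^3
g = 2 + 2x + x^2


Add coefficients mod 3:
x^0: 0 + 2 = 2 (mod 3)
x^1: 0 + 2 = 2 (mod 3)
x^2: 1 + 1 = 2 (mod 3)
x^3: 2 + 0 = 2 (mod 3)
Result: 2 + 2x + 2x^2 + 2x^3

f + g = 2 + 2x + 2x^2 + 2x^3


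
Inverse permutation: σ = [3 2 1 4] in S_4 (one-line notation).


To find σ⁻¹, swap domain and range:
σ(1) = 3 → σ⁻¹(3) = 1
σ(2) = 2 → σ⁻¹(2) = 2
σ(3) = 1 → σ⁻¹(1) = 3
σ(4) = 4 → σ⁻¹(4) = 4

σ⁻¹ = [3 2 1 4]


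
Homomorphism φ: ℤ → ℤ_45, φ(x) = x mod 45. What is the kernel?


Kernel = preimage of identity
ker(φ) = {x ∈ ℤ : x ≡ 0 (mod 45)} = 45ℤ = {0, ±45, ±90, ...}

ker(φ) = 45ℤ


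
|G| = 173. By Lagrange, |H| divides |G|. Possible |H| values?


Lagrange's theorem: |H| divides |G|
|G| = 173
Divisors of 173: 1, 173

Possible subgroup orders: {1, 173}


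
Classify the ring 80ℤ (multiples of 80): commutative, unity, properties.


80ℤ is a commutative ring under +,× but has no multiplicative identity (1 ∉ 80ℤ); it has no zero divisors, but without unity it is not an integral domain
Commutative: Yes
Integral domain: No
Has unity: No

80ℤ (multiples of 80): Commutative=Yes, Unity=No


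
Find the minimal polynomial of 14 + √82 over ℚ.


Let α = 14 + √82. Then α - 14 = √82, so (α - 14)² = 82, giving α² - 28α + 114 = 0. Degree 2 and α ∉ ℚ, so this is the minimal polynomial.

Minimal polynomial: x² - 28x + 114


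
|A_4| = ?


|A_n| = n!/2 (even permutations)
|A_4| = 4!/2 = 24/2 = 12

|A_4| = 12


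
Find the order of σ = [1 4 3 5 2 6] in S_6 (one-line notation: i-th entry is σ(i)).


Cycle decomposition: (2 4 5)
Cycle lengths: 3
Order = lcm(3) = 3

ord(σ) = 3


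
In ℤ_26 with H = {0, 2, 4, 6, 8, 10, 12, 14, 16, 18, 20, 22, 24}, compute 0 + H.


0 + H = {0 + h (mod 26) : h ∈ H}
0+0=0, 0+2=2, 0+4=4, 0+6=6, 0+8=8, 0+10=10, 0+12=12, 0+14=14, 0+16=16, 0+18=18, 0+20=20, 0+22=22, 0+24=24

0 + H = {0, 2, 4, 6, 8, 10, 12, 14, 16, 18, 20, 22, 24}


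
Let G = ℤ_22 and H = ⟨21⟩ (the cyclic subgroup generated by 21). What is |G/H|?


|⟨21⟩| = n / gcd(21, 22) = 22 / 1 = 22
H is normal (ℤ_22 is abelian).
|G/H| = |G| / |H| = 22 / 22 = 1

|G/H| = 1


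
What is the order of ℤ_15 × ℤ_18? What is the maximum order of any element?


|ℤ_15 × ℤ_18| = 15 × 18 = 270
Max element order = lcm(15,18) = 90
Cyclic? No (gcd=3)

|ℤ_15×ℤ_18| = 270, max element order = 90


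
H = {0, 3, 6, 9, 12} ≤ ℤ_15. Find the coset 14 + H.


14 + H = {14 + h (mod 15) : h ∈ H}
14+0=14, 14+3=2, 14+6=5, 14+9=8, 14+12=11
14 + H = {2, 5, 8, 11, 14} = 2 + H

14 + H = {2, 5, 8, 11, 14}


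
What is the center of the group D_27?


Z(G) = {g ∈ G | gx = xg for all x ∈ G}
For odd n, Z(D_n) = {e}: no nontrivial rotation commutes with all reflections

Z(D_27) = {e}


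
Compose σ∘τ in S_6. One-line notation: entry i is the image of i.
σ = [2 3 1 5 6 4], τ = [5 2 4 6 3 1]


σ∘τ: apply τ first, then σ
1 →τ 5 →σ 6
2 →τ 2 →σ 3
3 →τ 4 →σ 5
4 →τ 6 →σ 4
5 →τ 3 →σ 1
6 →τ 1 →σ 2

σ∘τ = [6 3 5 4 1 2]


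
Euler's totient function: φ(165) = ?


Factor n: 165 = 3 × 5 × 11
φ(n) = n · ∏(1 - 1/p) over distinct primes p | n
φ(165) = 165 · (1 - 1/3) · (1 - 1/5) · (1 - 1/11) = 80

φ(165) = 80


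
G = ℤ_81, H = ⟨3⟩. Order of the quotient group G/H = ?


|⟨3⟩| = n / gcd(3, 81) = 81 / 3 = 27
H is normal (ℤ_81 is abelian).
|G/H| = |G| / |H| = 81 / 27 = 3

|G/H| = 3


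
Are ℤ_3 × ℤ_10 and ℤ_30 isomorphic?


Comparing ℤ_3 × ℤ_10 and ℤ_30:
gcd(3,10) = 1, so ℤ_3 × ℤ_10 ≅ ℤ_30 (CRT)

Yes, ℤ_3 × ℤ_10 ≅ ℤ_30


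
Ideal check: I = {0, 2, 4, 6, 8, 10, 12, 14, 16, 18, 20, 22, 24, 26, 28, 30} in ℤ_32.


Check ideal conditions for I = {0, 2, 4, 6, 8, 10, 12, 14, 16, 18, 20, 22, 24, 26, 28, 30} in ℤ_32:
(1) I is an additive subgroup? Yes
(2) For r ∈ ℤ_32 and a ∈ I: r·a ∈ I? Yes

Yes, I is an ideal of ℤ_32


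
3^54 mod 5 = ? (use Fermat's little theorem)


Fermat's little theorem: if p is prime and gcd(a,p)=1, then a^(p-1) ≡ 1 (mod p)
p = 5 is prime, gcd(3,5) = 1
Reduce exponent: 54 mod 4 = 2
So 3^54 ≡ 3^2 (mod 5)
3^2 mod 5 = 4

3^54 ≡ 4 (mod 5)


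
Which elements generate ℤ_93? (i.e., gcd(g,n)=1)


g generates ℤ_n iff gcd(g,n) = 1
Prime factors of 93: 3, 31
Generators are g ∈ {1,...,92} not divisible by any of these primes.
Generators: {1, 2, 4, 5, 7, 8, 10, 11, 13, 14, 16, 17, 19, 20, 22, 23, 25, 26, 28, 29, 32, 34, 35, 37, 38, 40, 41, 43, 44, 46, 47, 49, 50, 52, 53, 55, 56, 58, 59, 61, 64, 65, 67, 68, 70, 71, 73, 74, 76, 77, 79, 80, 82, 83, 85, 86, 88, 89, 91, 92}
Number of generators = φ(93) = 60

Generators of ℤ_93 = {1, 2, 4, 5, 7, 8, 10, 11, 13, 14, 16, 17, 19, 20, 22, 23, 25, 26, 28, 29, 32, 34, 35, 37, 38, 40, 41, 43, 44, 46, 47, 49, 50, 52, 53, 55, 56, 58, 59, 61, 64, 65, 67, 68, 70, 71, 73, 74, 76, 77, 79, 80, 82, 83, 85, 86, 88, 89, 91, 92}


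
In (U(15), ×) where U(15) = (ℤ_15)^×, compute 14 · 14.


Operation: multiplication mod 15
14 · 14 = (a × b) mod 15 with a = 14, b = 14

14 · 14 = 1


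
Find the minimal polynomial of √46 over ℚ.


√46 satisfies x² - 46 = 0, irreducible over ℚ since 46 is squarefree

Minimal polynomial: x² - 46


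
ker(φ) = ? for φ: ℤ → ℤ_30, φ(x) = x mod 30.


Kernel = preimage of identity
ker(φ) = {x ∈ ℤ : x ≡ 0 (mod 30)} = 30ℤ = {0, ±30, ±60, ...}

ker(φ) = 30ℤ


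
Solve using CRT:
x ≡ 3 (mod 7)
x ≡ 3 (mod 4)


m₁ = 7, m₂ = 4, gcd = 1, so CRT applies. M = m₁·m₂ = 28
Let M₁ = M/m₁ = 4, M₂ = M/m₂ = 7
Find y₁ ≡ M₁⁻¹ (mod m₁): 4⁻¹ ≡ 2 (mod 7)
Find y₂ ≡ M₂⁻¹ (mod m₂): 7⁻¹ ≡ 3 (mod 4)
x = a₁·M₁·y₁ + a₂·M₂·y₂ = 3·4·2 + 3·7·3 = 87
Reduce mod 28: x ≡ 3
Check: 3 mod 7 = 3 ✓, 3 mod 4 = 3 ✓

x ≡ 3 (mod 28)


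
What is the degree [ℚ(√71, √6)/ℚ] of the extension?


[ℚ(√71,√6):ℚ] = [ℚ(√71,√6):ℚ(√71)]·[ℚ(√71):ℚ] = 2·2 = 4

[ℚ(√71, √6)/ℚ] = 4


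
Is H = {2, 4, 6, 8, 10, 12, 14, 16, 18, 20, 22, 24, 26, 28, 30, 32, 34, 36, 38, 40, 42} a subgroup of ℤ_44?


Subgroup test for H = {2, 4, 6, 8, 10, 12, 14, 16, 18, 20, 22, 24, 26, 28, 30, 32, 34, 36, 38, 40, 42} in (ℤ_44, +):
(1) 0 ∈ H? No
(2) Closure: for all a,b ∈ H, (a+b) mod 44 ∈ H? No  [counterexample: 2 + 42 = 0 ∉ H]
(3) Inverses: for all a ∈ H, -a mod 44 ∈ H? Yes

No, H is not a subgroup of ℤ_44


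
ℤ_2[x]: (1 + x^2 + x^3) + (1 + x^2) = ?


Add coefficients mod 2:
x^0: 1 + 1 = 0 (mod 2)
x^1: 0 + 0 = 0 (mod 2)
x^2: 1 + 1 = 0 (mod 2)
x^3: 1 + 0 = 1 (mod 2)
Result: x^3

f + g = x^3


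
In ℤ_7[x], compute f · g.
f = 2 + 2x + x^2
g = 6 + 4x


Expand and collect like terms; reduce coefficients mod 7:
x^0: 2·6 = 12 ≡ 5 (mod 7)
x^1: 2·4 + 2·6 = 20 ≡ 6 (mod 7)
x^2: 2·4 + 1·6 = 14 ≡ 0 (mod 7)
x^3: 1·4 = 4 ≡ 4 (mod 7)
Result: 5 + 6x + 4x^3

f · g = 5 + 6x + 4x^3


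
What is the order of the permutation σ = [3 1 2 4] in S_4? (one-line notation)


Cycle decomposition: (1 3 2)
Cycle lengths: 3
Order = lcm(3) = 3

ord(σ) = 3


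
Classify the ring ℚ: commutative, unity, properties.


ℚ is a field: commutative, has unity, every nonzero element is a unit (hence an integral domain)
Commutative: Yes
Integral domain: Yes
Has unity: Yes

ℚ: Commutative=Yes, Unity=Yes


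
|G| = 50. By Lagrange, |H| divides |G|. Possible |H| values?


Lagrange's theorem: |H| divides |G|
|G| = 50
Divisors of 50: 1, 2, 5, 10, 25, 50

Possible subgroup orders: {1, 2, 5, 10, 25, 50}


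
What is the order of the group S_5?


|S_n| = n! (number of permutations of n symbols)
|S_5| = 5! = 120

|S_5| = 120


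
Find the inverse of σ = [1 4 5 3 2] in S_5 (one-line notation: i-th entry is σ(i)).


To find σ⁻¹, swap domain and range:
σ(1) = 1 → σ⁻¹(1) = 1
σ(2) = 4 → σ⁻¹(4) = 2
σ(3) = 5 → σ⁻¹(5) = 3
σ(4) = 3 → σ⁻¹(3) = 4
σ(5) = 2 → σ⁻¹(2) = 5

σ⁻¹ = [1 5 4 2 3]


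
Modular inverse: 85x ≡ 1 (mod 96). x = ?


Use the extended Euclidean algorithm to write 1 = 85·s + 96·t; then s mod 96 is the inverse.
Euclidean algorithm:
  85 = 0·96 + 85
  96 = 1·85 + 11
  85 = 7·11 + 8
  11 = 1·8 + 3
  8 = 2·3 + 2
  3 = 1·2 + 1
  2 = 2·1 + 0
gcd(85,96) = 1
Back-substitution gives: 85·(-35) + 96·(31) = 1
So 85⁻¹ ≡ -35 ≡ 61 (mod 96)
Check: 85 × 61 = 5185 ≡ 1 (mod 96) ✓

85⁻¹ ≡ 61 (mod 96)


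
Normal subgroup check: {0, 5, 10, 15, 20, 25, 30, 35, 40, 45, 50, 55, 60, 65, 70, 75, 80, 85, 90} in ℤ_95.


H = {0, 5, 10, 15, 20, 25, 30, 35, 40, 45, 50, 55, 60, 65, 70, 75, 80, 85, 90} in ℤ_95
ℤ_95 is abelian; every subgroup of an abelian group is normal

Yes, normal subgroup


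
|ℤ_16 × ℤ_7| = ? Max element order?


|ℤ_16 × ℤ_7| = 16 × 7 = 112
Max element order = lcm(16,7) = 112
Cyclic? Yes (gcd=1)

|ℤ_16×ℤ_7| = 112, max element order = 112


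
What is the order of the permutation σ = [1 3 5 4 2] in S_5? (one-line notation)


Cycle decomposition: (2 3 5)
Cycle lengths: 3
Order = lcm(3) = 3

ord(σ) = 3


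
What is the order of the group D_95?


|D_n| = 2n (n rotations and n reflections)
|D_95| = 2×95 = 190

|D_95| = 190


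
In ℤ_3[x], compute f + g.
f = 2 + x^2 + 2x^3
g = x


Add coefficients mod 3:
x^0: 2 + 0 = 2 (mod 3)
x^1: 0 + 1 = 1 (mod 3)
x^2: 1 + 0 = 1 (mod 3)
x^3: 2 + 0 = 2 (mod 3)
Result: 2 + x + x^2 + 2x^3

f + g = 2 + x + x^2 + 2x^3


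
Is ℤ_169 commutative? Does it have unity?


ℤ_169 is a commutative ring with unity 1; 169 = 13×13 is composite, so 13·13 ≡ 0 gives zero divisors (not an integral domain)
Commutative: Yes
Integral domain: No
Has unity: Yes

ℤ_169: Commutative=Yes, Unity=Yes


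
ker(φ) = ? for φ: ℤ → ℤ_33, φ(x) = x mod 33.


Kernel = preimage of identity
ker(φ) = {x ∈ ℤ : x ≡ 0 (mod 33)} = 33ℤ = {0, ±33, ±66, ...}

ker(φ) = 33ℤ


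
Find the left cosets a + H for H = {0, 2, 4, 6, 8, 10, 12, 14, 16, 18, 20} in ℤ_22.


H = {0, 2, 4, 6, 8, 10, 12, 14, 16, 18, 20}, |H| = 11
Number of cosets = |G|/|H| = 22/11 = 2
0 + H = {0, 2, 4, 6, 8, 10, 12, 14, 16, 18, 20}
1 + H = {1, 3, 5, 7, 9, 11, 13, 15, 17, 19, 21}

Cosets: 0+H={0,2,4,6,8,10,12,14,16,18,20}; 1+H={1,3,5,7,9,11,13,15,17,19,21}


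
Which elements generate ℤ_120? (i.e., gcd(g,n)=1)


g generates ℤ_n iff gcd(g,n) = 1
Prime factors of 120: 2, 3, 5
Generators are g ∈ {1,...,119} not divisible by any of these primes.
Generators: {1, 7, 11, 13, 17, 19, 23, 29, 31, 37, 41, 43, 47, 49, 53, 59, 61, 67, 71, 73, 77, 79, 83, 89, 91, 97, 101, 103, 107, 109, 113, 119}
Number of generators = φ(120) = 32

Generators of ℤ_120 = {1, 7, 11, 13, 17, 19, 23, 29, 31, 37, 41, 43, 47, 49, 53, 59, 61, 67, 71, 73, 77, 79, 83, 89, 91, 97, 101, 103, 107, 109, 113, 119}


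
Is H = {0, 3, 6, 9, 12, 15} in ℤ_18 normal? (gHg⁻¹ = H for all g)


H = {0, 3, 6, 9, 12, 15} in ℤ_18
ℤ_18 is abelian; every subgroup of an abelian group is normal

Yes, normal subgroup


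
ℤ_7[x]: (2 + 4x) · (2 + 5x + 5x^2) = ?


Expand and collect like terms; reduce coefficients mod 7:
x^0: 2·2 = 4 ≡ 4 (mod 7)
x^1: 2·5 + 4·2 = 18 ≡ 4 (mod 7)
x^2: 2·5 + 4·5 = 30 ≡ 2 (mod 7)
x^3: 4·5 = 20 ≡ 6 (mod 7)
Result: 4 + 4x + 2x^2 + 6x^3

f · g = 4 + 4x + 2x^2 + 6x^3
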